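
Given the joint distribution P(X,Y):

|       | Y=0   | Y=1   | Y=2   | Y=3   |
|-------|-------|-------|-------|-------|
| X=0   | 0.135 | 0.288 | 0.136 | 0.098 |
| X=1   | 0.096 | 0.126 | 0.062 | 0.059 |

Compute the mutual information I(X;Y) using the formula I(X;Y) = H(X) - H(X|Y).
0.0069 bits

I(X;Y) = H(X) - H(X|Y)

Marginal of X (row sums):
  P(X=0) = 0.135 + 0.288 + 0.136 + 0.098 = 0.657
  P(X=1) = 0.096 + 0.126 + 0.062 + 0.059 = 0.343
H(X) = -[0.657·log₂(0.657) + 0.343·log₂(0.343)]
  = 0.39816 + 0.52950 = 0.92766 bits

Marginal of Y (column sums):
  P(Y=0) = 0.135 + 0.096 = 0.231
  P(Y=1) = 0.288 + 0.126 = 0.414
  P(Y=2) = 0.136 + 0.062 = 0.198
  P(Y=3) = 0.098 + 0.059 = 0.157
H(X|Y) = Σ_y P(y)·H(X|Y=y):
  Y=0: P(Y=0) = 0.231, P(X|Y=0) = (45/77, 32/77) → H(X|Y=0) = 0.97934
  Y=1: P(Y=1) = 0.414, P(X|Y=1) = (16/23, 7/23) → H(X|Y=1) = 0.88654
  Y=2: P(Y=2) = 0.198, P(X|Y=2) = (68/99, 31/99) → H(X|Y=2) = 0.89676
  Y=3: P(Y=3) = 0.157, P(X|Y=3) = (98/157, 59/157) → H(X|Y=3) = 0.95502
H(X|Y) = 0.231·0.97934 + 0.414·0.88654 + 0.198·0.89676 + 0.157·0.95502 = 0.92075 bits

I(X;Y) = H(X) - H(X|Y) = 0.92766 - 0.92075 = 0.0069 bits

Cross-check via I(X;Y) = H(X) + H(Y) - H(X,Y): computing H(Y) from the column sums and H(X,Y) from the 8 cells in the same way gives H(Y) = 1.89706 bits and H(X,Y) = 2.81781 bits, so
I(X;Y) = 0.92766 + 1.89706 - 2.81781 = 0.0069 bits ✓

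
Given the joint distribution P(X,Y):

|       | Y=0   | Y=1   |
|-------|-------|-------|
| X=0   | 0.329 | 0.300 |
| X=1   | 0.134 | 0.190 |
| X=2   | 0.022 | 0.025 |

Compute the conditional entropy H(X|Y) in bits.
1.1474 bits

H(X|Y) = H(X,Y) - H(Y)

H(X,Y) = -Σ_{x,y} P(x,y) log₂ P(x,y). Per-cell terms -P(x,y)·log₂P(x,y):
  X=0: 0.52766, 0.52109
  X=1: 0.38856, 0.45523
  X=2: 0.12114, 0.13305
Sum of the 6 terms: H(X,Y) = 2.14673 bits

Marginal of Y (column sums):
  P(Y=0) = 0.329 + 0.134 + 0.022 = 0.485
  P(Y=1) = 0.300 + 0.190 + 0.025 = 0.515
H(Y) = -[0.485·log₂(0.485) + 0.515·log₂(0.515)]
  = 0.50631 + 0.49304 = 0.99935 bits

H(X|Y) = H(X,Y) - H(Y) = 2.14673 - 0.99935 = 1.1474 bits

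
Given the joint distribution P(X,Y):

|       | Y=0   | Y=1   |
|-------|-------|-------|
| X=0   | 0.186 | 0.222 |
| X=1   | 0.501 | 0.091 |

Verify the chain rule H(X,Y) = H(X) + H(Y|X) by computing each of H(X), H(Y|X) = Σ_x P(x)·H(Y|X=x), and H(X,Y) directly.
H(X) = 0.9754 bits, H(Y|X) = 0.7722 bits, H(X,Y) = 1.7476 bits

Marginal of X (row sums):
  P(X=0) = 0.186 + 0.222 = 0.408
  P(X=1) = 0.501 + 0.091 = 0.592
H(X) = -[0.408·log₂(0.408) + 0.592·log₂(0.592)]
  = 0.52769 + 0.44775 = 0.9754 bits

H(Y|X) = Σ_x P(x)·H(Y|X=x):
  X=0: P(X=0) = 0.408, P(Y|X=0) = (31/68, 37/68) → H(Y|X=0) = 0.99438
  X=1: P(X=1) = 0.592, P(Y|X=1) = (501/592, 91/592) → H(Y|X=1) = 0.61906
H(Y|X) = 0.408·0.99438 + 0.592·0.61906 = 0.7722 bits

H(X,Y) = -Σ_{x,y} P(x,y) log₂ P(x,y). Per-cell terms -P(x,y)·log₂P(x,y):
  X=0: 0.45135, 0.48204
  X=1: 0.49956, 0.31468
Sum of the 4 terms: H(X,Y) = 1.7476 bits

Chain rule check:
  H(X) + H(Y|X) = 0.9754 + 0.7722 = 1.7476 bits
  H(X,Y) = 1.7476 bits
✓ Chain rule verified.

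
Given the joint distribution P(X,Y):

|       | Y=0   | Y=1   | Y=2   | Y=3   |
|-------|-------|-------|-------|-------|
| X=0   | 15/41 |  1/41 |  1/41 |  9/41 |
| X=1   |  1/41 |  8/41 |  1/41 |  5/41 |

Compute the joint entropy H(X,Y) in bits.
2.3638 bits

H(X,Y) = -Σ_{x,y} P(x,y) log₂ P(x,y). Per-cell terms -P(x,y)·log₂P(x,y):
  X=0: 0.53073, 0.13067, 0.13067, 0.48021
  X=1: 0.13067, 0.46001, 0.13067, 0.37020
Sum of the 8 terms: H(X,Y) = 2.3638 bits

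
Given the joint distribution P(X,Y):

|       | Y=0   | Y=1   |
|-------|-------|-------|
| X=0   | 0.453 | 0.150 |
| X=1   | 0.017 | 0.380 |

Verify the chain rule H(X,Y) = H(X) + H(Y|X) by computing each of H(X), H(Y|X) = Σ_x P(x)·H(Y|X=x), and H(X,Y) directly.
H(X) = 0.9692 bits, H(Y|X) = 0.5893 bits, H(X,Y) = 1.5584 bits

Marginal of X (row sums):
  P(X=0) = 0.453 + 0.150 = 0.603
  P(X=1) = 0.017 + 0.380 = 0.397
H(X) = -[0.603·log₂(0.603) + 0.397·log₂(0.397)]
  = 0.4401 + 0.5291 = 0.9692 bits

H(Y|X) = Σ_x P(x)·H(Y|X=x):
  X=0: P(X=0) = 0.603, P(Y|X=0) = (151/201, 50/201) → H(Y|X=0) = 0.8093
  X=1: P(X=1) = 0.397, P(Y|X=1) = (17/397, 380/397) → H(Y|X=1) = 0.2551
H(Y|X) = 0.603·0.8093 + 0.397·0.2551 = 0.5893 bits

H(X,Y) = -Σ_{x,y} P(x,y) log₂ P(x,y). Per-cell terms -P(x,y)·log₂P(x,y):
  X=0: 0.5175, 0.4105
  X=1: 0.0999, 0.5305
Sum of the 4 terms: H(X,Y) = 1.5584 bits

Chain rule check:
  H(X) + H(Y|X) = 0.9692 + 0.5893 = 1.5585 bits
  H(X,Y) = 1.5584 bits
✓ Chain rule verified (Δ = 0.0001 is 4-dp rounding noise: each of the three values was rounded independently).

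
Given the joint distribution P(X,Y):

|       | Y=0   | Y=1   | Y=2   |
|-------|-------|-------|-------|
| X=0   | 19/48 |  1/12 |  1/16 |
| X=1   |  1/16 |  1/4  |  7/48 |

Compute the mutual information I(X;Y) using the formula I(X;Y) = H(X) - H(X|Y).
0.2776 bits

I(X;Y) = H(X) - H(X|Y)

Marginal of X (row sums):
  P(X=0) = 19/48 + 1/12 + 1/16 = 13/24
  P(X=1) = 1/16 + 1/4 + 7/48 = 11/24
H(X) = -[(13/24)·log₂(13/24) + (11/24)·log₂(11/24)]
  = 0.4791 + 0.5159 = 0.9950 bits

Marginal of Y (column sums):
  P(Y=0) = 19/48 + 1/16 = 11/24
  P(Y=1) = 1/12 + 1/4 = 1/3
  P(Y=2) = 1/16 + 7/48 = 5/24
H(X|Y) = Σ_y P(y)·H(X|Y=y):
  Y=0: P(Y=0) = 11/24, P(X|Y=0) = (19/22, 3/22) → H(X|Y=0) = 0.5746
  Y=1: P(Y=1) = 1/3, P(X|Y=1) = (1/4, 3/4) → H(X|Y=1) = 0.8113
  Y=2: P(Y=2) = 5/24, P(X|Y=2) = (3/10, 7/10) → H(X|Y=2) = 0.8813
H(X|Y) = (11/24)·0.5746 + (1/3)·0.8113 + (5/24)·0.8813 = 0.7174 bits

I(X;Y) = H(X) - H(X|Y) = 0.9950 - 0.7174 = 0.2776 bits

Cross-check via I(X;Y) = H(X) + H(Y) - H(X,Y): computing H(Y) from the column sums and H(X,Y) from the 6 cells in the same way gives H(Y) = 1.5157 bits and H(X,Y) = 2.2331 bits, so
I(X;Y) = 0.9950 + 1.5157 - 2.2331 = 0.2776 bits ✓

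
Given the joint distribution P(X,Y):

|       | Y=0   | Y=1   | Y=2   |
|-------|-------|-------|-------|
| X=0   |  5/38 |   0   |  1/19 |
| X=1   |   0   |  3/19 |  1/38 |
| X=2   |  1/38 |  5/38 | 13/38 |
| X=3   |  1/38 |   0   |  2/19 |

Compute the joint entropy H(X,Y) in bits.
2.6996 bits

H(X,Y) = -Σ_{x,y} P(x,y) log₂ P(x,y). Per-cell terms -P(x,y)·log₂P(x,y):
  X=0: 0.38500, 0.00000, 0.22358
  X=1: 0.00000, 0.42047, 0.13810
  X=2: 0.13810, 0.38500, 0.52940
  X=3: 0.13810, 0.00000, 0.34189
  (cells with P = 0 contribute 0)
Sum of the 12 terms: H(X,Y) = 2.6996 bits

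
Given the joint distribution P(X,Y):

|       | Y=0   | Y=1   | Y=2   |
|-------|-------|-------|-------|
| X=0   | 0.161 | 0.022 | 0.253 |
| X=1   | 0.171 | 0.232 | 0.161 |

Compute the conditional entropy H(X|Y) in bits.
0.8389 bits

H(X|Y) = H(X,Y) - H(Y)

H(X,Y) = -Σ_{x,y} P(x,y) log₂ P(x,y). Per-cell terms -P(x,y)·log₂P(x,y):
  X=0: 0.42421, 0.12114, 0.50165
  X=1: 0.43570, 0.48901, 0.42421
Sum of the 6 terms: H(X,Y) = 2.3959 bits

Marginal of Y (column sums):
  P(Y=0) = 0.161 + 0.171 = 0.332
  P(Y=1) = 0.022 + 0.232 = 0.254
  P(Y=2) = 0.253 + 0.161 = 0.414
H(Y) = -[0.332·log₂(0.332) + 0.254·log₂(0.254) + 0.414·log₂(0.414)]
  = 0.52813 + 0.50218 + 0.52673 = 1.5570 bits

H(X|Y) = H(X,Y) - H(Y) = 2.3959 - 1.5570 = 0.8389 bits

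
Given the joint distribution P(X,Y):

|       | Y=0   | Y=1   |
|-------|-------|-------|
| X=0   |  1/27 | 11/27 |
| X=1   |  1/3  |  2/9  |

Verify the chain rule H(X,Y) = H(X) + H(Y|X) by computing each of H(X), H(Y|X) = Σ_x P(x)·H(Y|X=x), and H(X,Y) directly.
H(X) = 0.9911 bits, H(Y|X) = 0.7233 bits, H(X,Y) = 1.7144 bits

Marginal of X (row sums):
  P(X=0) = 1/27 + 11/27 = 4/9
  P(X=1) = 1/3 + 2/9 = 5/9
H(X) = -[(4/9)·log₂(4/9) + (5/9)·log₂(5/9)]
  = 0.51997 + 0.47111 = 0.9911 bits

H(Y|X) = Σ_x P(x)·H(Y|X=x):
  X=0: P(X=0) = 4/9, P(Y|X=0) = (1/12, 11/12) → H(Y|X=0) = 0.41382
  X=1: P(X=1) = 5/9, P(Y|X=1) = (3/5, 2/5) → H(Y|X=1) = 0.97095
H(Y|X) = (4/9)·0.41382 + (5/9)·0.97095 = 0.7233 bits

H(X,Y) = -Σ_{x,y} P(x,y) log₂ P(x,y). Per-cell terms -P(x,y)·log₂P(x,y):
  X=0: 0.17611, 0.52778
  X=1: 0.52832, 0.48221
Sum of the 4 terms: H(X,Y) = 1.7144 bits

Chain rule check:
  H(X) + H(Y|X) = 0.9911 + 0.7233 = 1.7144 bits
  H(X,Y) = 1.7144 bits
✓ Chain rule verified.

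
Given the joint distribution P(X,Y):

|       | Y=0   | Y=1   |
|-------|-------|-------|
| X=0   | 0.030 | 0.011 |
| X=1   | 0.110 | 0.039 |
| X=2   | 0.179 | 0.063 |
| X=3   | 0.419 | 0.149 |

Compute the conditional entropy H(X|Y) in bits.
1.5570 bits

H(X|Y) = H(X,Y) - H(Y)

H(X,Y) = -Σ_{x,y} P(x,y) log₂ P(x,y). Per-cell terms -P(x,y)·log₂P(x,y):
  X=0: 0.151767, 0.071570
  X=1: 0.350287, 0.182535
  X=2: 0.444272, 0.251276
  X=3: 0.525836, 0.409246
Sum of the 8 terms: H(X,Y) = 2.38679 bits

Marginal of Y (column sums):
  P(Y=0) = 0.030 + 0.110 + 0.179 + 0.419 = 0.738
  P(Y=1) = 0.011 + 0.039 + 0.063 + 0.149 = 0.262
H(Y) = -[0.738·log₂(0.738) + 0.262·log₂(0.262)]
  = 0.323471 + 0.506279 = 0.82975 bits

H(X|Y) = H(X,Y) - H(Y) = 2.38679 - 0.82975 = 1.5570 bits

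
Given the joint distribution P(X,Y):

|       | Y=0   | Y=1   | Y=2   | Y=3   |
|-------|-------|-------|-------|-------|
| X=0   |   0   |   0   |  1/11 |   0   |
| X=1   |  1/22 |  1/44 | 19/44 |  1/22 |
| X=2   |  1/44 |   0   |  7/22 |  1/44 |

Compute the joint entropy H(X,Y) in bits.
2.1409 bits

H(X,Y) = -Σ_{x,y} P(x,y) log₂ P(x,y). Per-cell terms -P(x,y)·log₂P(x,y):
  X=0: 0.00000, 0.00000, 0.31449, 0.00000
  X=1: 0.20270, 0.12408, 0.52315, 0.20270
  X=2: 0.12408, 0.00000, 0.52566, 0.12408
  (cells with P = 0 contribute 0)
Sum of the 12 terms: H(X,Y) = 2.1409 bits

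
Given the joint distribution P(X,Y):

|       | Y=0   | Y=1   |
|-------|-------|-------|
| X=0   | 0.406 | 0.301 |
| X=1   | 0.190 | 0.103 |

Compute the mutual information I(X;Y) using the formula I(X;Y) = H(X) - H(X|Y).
0.0035 bits

I(X;Y) = H(X) - H(X|Y)

Marginal of X (row sums):
  P(X=0) = 0.406 + 0.301 = 0.707
  P(X=1) = 0.190 + 0.103 = 0.293
H(X) = -[0.707·log₂(0.707) + 0.293·log₂(0.293)]
  = 0.353654 + 0.518911 = 0.872565 bits

Marginal of Y (column sums):
  P(Y=0) = 0.406 + 0.190 = 0.596
  P(Y=1) = 0.301 + 0.103 = 0.404
H(X|Y) = Σ_y P(y)·H(X|Y=y):
  Y=0: P(Y=0) = 0.596, P(X|Y=0) = (203/298, 95/298) → H(X|Y=0) = 0.903063
  Y=1: P(Y=1) = 0.404, P(X|Y=1) = (301/404, 103/404) → H(X|Y=1) = 0.819031
H(X|Y) = 0.596·0.903063 + 0.404·0.819031 = 0.869114 bits

I(X;Y) = H(X) - H(X|Y) = 0.872565 - 0.869114 = 0.0035 bits

Cross-check via I(X;Y) = H(X) + H(Y) - H(X,Y): computing H(Y) from the column sums and H(X,Y) from the 4 cells in the same way gives H(Y) = 0.973242 bits and H(X,Y) = 1.842356 bits, so
I(X;Y) = 0.872565 + 0.973242 - 1.842356 = 0.0035 bits ✓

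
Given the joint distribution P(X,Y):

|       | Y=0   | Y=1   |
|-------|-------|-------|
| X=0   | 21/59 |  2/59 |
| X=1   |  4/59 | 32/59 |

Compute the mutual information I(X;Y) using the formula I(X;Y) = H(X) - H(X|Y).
0.5099 bits

I(X;Y) = H(X) - H(X|Y)

Marginal of X (row sums):
  P(X=0) = 21/59 + 2/59 = 23/59
  P(X=1) = 4/59 + 32/59 = 36/59
H(X) = -[(23/59)·log₂(23/59) + (36/59)·log₂(36/59)]
  = 0.5298 + 0.4349 = 0.9647 bits

Marginal of Y (column sums):
  P(Y=0) = 21/59 + 4/59 = 25/59
  P(Y=1) = 2/59 + 32/59 = 34/59
H(X|Y) = Σ_y P(y)·H(X|Y=y):
  Y=0: P(Y=0) = 25/59, P(X|Y=0) = (21/25, 4/25) → H(X|Y=0) = 0.6343
  Y=1: P(Y=1) = 34/59, P(X|Y=1) = (1/17, 16/17) → H(X|Y=1) = 0.3228
H(X|Y) = (25/59)·0.6343 + (34/59)·0.3228 = 0.4548 bits

I(X;Y) = H(X) - H(X|Y) = 0.9647 - 0.4548 = 0.5099 bits

Cross-check via I(X;Y) = H(X) + H(Y) - H(X,Y): computing H(Y) from the column sums and H(X,Y) from the 4 cells in the same way gives H(Y) = 0.9831 bits and H(X,Y) = 1.4379 bits, so
I(X;Y) = 0.9647 + 0.9831 - 1.4379 = 0.5099 bits ✓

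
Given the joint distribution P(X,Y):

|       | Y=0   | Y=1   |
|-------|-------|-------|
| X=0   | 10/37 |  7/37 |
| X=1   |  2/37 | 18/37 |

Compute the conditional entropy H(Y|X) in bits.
0.7026 bits

H(Y|X) = H(X,Y) - H(X)

H(X,Y) = -Σ_{x,y} P(x,y) log₂ P(x,y). Per-cell terms -P(x,y)·log₂P(x,y):
  X=0: 0.51014, 0.45445
  X=1: 0.22754, 0.50572
Sum of the 4 terms: H(X,Y) = 1.69785 bits

Marginal of X (row sums):
  P(X=0) = 10/37 + 7/37 = 17/37
  P(X=1) = 2/37 + 18/37 = 20/37
H(X) = -[(17/37)·log₂(17/37) + (20/37)·log₂(20/37)]
  = 0.51551 + 0.47974 = 0.99525 bits

H(Y|X) = H(X,Y) - H(X) = 1.69785 - 0.99525 = 0.7026 bits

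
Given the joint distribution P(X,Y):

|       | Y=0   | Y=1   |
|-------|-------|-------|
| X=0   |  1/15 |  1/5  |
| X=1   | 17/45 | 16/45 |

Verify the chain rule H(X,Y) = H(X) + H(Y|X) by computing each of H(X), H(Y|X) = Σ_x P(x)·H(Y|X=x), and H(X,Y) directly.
H(X) = 0.8366 bits, H(Y|X) = 0.9492 bits, H(X,Y) = 1.7858 bits

Marginal of X (row sums):
  P(X=0) = 1/15 + 1/5 = 4/15
  P(X=1) = 17/45 + 16/45 = 11/15
H(X) = -[(4/15)·log₂(4/15) + (11/15)·log₂(11/15)]
  = 0.5085 + 0.3281 = 0.8366 bits

H(Y|X) = Σ_x P(x)·H(Y|X=x):
  X=0: P(X=0) = 4/15, P(Y|X=0) = (1/4, 3/4) → H(Y|X=0) = 0.8113
  X=1: P(X=1) = 11/15, P(Y|X=1) = (17/33, 16/33) → H(Y|X=1) = 0.9993
H(Y|X) = (4/15)·0.8113 + (11/15)·0.9993 = 0.9492 bits

H(X,Y) = -Σ_{x,y} P(x,y) log₂ P(x,y). Per-cell terms -P(x,y)·log₂P(x,y):
  X=0: 0.2605, 0.4644
  X=1: 0.5305, 0.5304
Sum of the 4 terms: H(X,Y) = 1.7858 bits

Chain rule check:
  H(X) + H(Y|X) = 0.8366 + 0.9492 = 1.7858 bits
  H(X,Y) = 1.7858 bits
✓ Chain rule verified.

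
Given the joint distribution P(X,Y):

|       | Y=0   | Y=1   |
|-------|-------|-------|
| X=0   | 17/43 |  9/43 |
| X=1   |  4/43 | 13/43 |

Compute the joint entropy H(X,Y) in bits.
1.8420 bits

H(X,Y) = -Σ_{x,y} P(x,y) log₂ P(x,y). Per-cell terms -P(x,y)·log₂P(x,y):
  X=0: 0.52929, 0.47226
  X=1: 0.31872, 0.52176
Sum of the 4 terms: H(X,Y) = 1.8420 bits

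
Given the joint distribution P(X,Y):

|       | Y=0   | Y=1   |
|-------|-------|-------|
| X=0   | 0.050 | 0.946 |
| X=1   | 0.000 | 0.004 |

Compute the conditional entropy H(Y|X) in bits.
0.2861 bits

H(Y|X) = H(X,Y) - H(X)

H(X,Y) = -Σ_{x,y} P(x,y) log₂ P(x,y). Per-cell terms -P(x,y)·log₂P(x,y):
  X=0: 0.21610, 0.07576
  X=1: 0.00000, 0.03186
  (cells with P = 0 contribute 0)
Sum of the 4 terms: H(X,Y) = 0.3237 bits

Marginal of X (row sums):
  P(X=0) = 0.050 + 0.946 = 0.996
  P(X=1) = 0.000 + 0.004 = 0.004
H(X) = -[0.996·log₂(0.996) + 0.004·log₂(0.004)]
  = 0.00576 + 0.03186 = 0.0376 bits

H(Y|X) = H(X,Y) - H(X) = 0.3237 - 0.0376 = 0.2861 bits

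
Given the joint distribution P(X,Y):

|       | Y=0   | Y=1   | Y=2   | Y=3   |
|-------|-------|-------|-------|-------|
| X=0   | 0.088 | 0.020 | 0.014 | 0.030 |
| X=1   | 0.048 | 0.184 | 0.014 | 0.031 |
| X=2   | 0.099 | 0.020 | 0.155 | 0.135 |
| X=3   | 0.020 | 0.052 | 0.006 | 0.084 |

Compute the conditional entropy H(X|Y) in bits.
1.5061 bits

H(X|Y) = H(X,Y) - H(Y)

H(X,Y) = -Σ_{x,y} P(x,y) log₂ P(x,y). Per-cell terms -P(x,y)·log₂P(x,y):
  X=0: 0.30856, 0.11288, 0.08622, 0.15177
  X=1: 0.21028, 0.44937, 0.08622, 0.15536
  X=2: 0.33031, 0.11288, 0.41690, 0.39001
  X=3: 0.11288, 0.22180, 0.04428, 0.30017
Sum of the 16 terms: H(X,Y) = 3.4899 bits

Marginal of Y (column sums):
  P(Y=0) = 0.088 + 0.048 + 0.099 + 0.020 = 0.255
  P(Y=1) = 0.020 + 0.184 + 0.020 + 0.052 = 0.276
  P(Y=2) = 0.014 + 0.014 + 0.155 + 0.006 = 0.189
  P(Y=3) = 0.030 + 0.031 + 0.135 + 0.084 = 0.280
H(Y) = -[0.255·log₂(0.255) + 0.276·log₂(0.276) + 0.189·log₂(0.189) + 0.280·log₂(0.280)]
  = 0.50271 + 0.51260 + 0.45427 + 0.51422 = 1.9838 bits

H(X|Y) = H(X,Y) - H(Y) = 3.4899 - 1.9838 = 1.5061 bits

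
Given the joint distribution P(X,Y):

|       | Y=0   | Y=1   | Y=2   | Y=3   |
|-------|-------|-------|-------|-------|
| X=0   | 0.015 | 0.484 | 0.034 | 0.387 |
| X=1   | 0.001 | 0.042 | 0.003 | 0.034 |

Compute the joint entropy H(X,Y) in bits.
1.6865 bits

H(X,Y) = -Σ_{x,y} P(x,y) log₂ P(x,y). Per-cell terms -P(x,y)·log₂P(x,y):
  X=0: 0.09088, 0.50671, 0.16586, 0.53003
  X=1: 0.00997, 0.19209, 0.02514, 0.16586
Sum of the 8 terms: H(X,Y) = 1.6865 bits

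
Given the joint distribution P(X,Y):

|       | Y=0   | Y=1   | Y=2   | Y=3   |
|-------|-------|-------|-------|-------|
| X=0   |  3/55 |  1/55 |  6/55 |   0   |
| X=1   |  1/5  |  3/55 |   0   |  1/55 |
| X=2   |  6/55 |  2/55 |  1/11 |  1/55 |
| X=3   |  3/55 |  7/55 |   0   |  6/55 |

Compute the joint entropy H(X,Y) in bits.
3.3794 bits

H(X,Y) = -Σ_{x,y} P(x,y) log₂ P(x,y). Per-cell terms -P(x,y)·log₂P(x,y):
  X=0: 0.2289, 0.1051, 0.3487, 0.0000
  X=1: 0.4644, 0.2289, 0.0000, 0.1051
  X=2: 0.3487, 0.1739, 0.3145, 0.1051
  X=3: 0.2289, 0.3785, 0.0000, 0.3487
  (cells with P = 0 contribute 0)
Sum of the 16 terms: H(X,Y) = 3.3794 bits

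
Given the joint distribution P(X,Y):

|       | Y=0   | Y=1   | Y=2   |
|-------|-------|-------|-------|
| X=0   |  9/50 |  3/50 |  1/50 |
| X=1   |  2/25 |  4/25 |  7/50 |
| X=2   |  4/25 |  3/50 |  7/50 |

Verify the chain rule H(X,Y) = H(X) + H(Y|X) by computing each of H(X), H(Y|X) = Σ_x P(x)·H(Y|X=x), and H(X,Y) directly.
H(X) = 1.5664 bits, H(Y|X) = 1.4107 bits, H(X,Y) = 2.9770 bits

Marginal of X (row sums):
  P(X=0) = 9/50 + 3/50 + 1/50 = 13/50
  P(X=1) = 2/25 + 4/25 + 7/50 = 19/50
  P(X=2) = 4/25 + 3/50 + 7/50 = 9/25
H(X) = -[(13/50)·log₂(13/50) + (19/50)·log₂(19/50) + (9/25)·log₂(9/25)]
  = 0.50529 + 0.53045 + 0.53062 = 1.5664 bits

H(Y|X) = Σ_x P(x)·H(Y|X=x):
  X=0: P(X=0) = 13/50, P(Y|X=0) = (9/13, 3/13, 1/13) → H(Y|X=0) = 1.14012
  X=1: P(X=1) = 19/50, P(Y|X=1) = (4/19, 8/19, 7/19) → H(Y|X=1) = 1.52943
  X=2: P(X=2) = 9/25, P(Y|X=2) = (4/9, 1/6, 7/18) → H(Y|X=2) = 1.48068
H(Y|X) = (13/50)·1.14012 + (19/50)·1.52943 + (9/25)·1.48068 = 1.4107 bits

H(X,Y) = -Σ_{x,y} P(x,y) log₂ P(x,y). Per-cell terms -P(x,y)·log₂P(x,y):
  X=0: 0.44531, 0.24353, 0.11288
  X=1: 0.29151, 0.42302, 0.39711
  X=2: 0.42302, 0.24353, 0.39711
Sum of the 9 terms: H(X,Y) = 2.9770 bits

Chain rule check:
  H(X) + H(Y|X) = 1.5664 + 1.4107 = 2.9771 bits
  H(X,Y) = 2.9770 bits
✓ Chain rule verified (Δ = 0.0001 is 4-dp rounding noise: each of the three values was rounded independently).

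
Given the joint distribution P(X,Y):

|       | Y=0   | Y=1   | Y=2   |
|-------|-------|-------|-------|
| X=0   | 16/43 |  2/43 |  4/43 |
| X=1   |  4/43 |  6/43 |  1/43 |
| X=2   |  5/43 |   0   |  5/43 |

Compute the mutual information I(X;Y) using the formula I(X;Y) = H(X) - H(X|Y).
0.2642 bits

I(X;Y) = H(X) - H(X|Y)

Marginal of X (row sums):
  P(X=0) = 16/43 + 2/43 + 4/43 = 22/43
  P(X=1) = 4/43 + 6/43 + 1/43 = 11/43
  P(X=2) = 5/43 + 0 + 5/43 = 10/43
H(X) = -[(22/43)·log₂(22/43) + (11/43)·log₂(11/43) + (10/43)·log₂(10/43)]
  = 0.49466 + 0.50314 + 0.48938 = 1.48718 bits

Marginal of Y (column sums):
  P(Y=0) = 16/43 + 4/43 + 5/43 = 25/43
  P(Y=1) = 2/43 + 6/43 + 0 = 8/43
  P(Y=2) = 4/43 + 1/43 + 5/43 = 10/43
H(X|Y) = Σ_y P(y)·H(X|Y=y):
  Y=0: P(Y=0) = 25/43, P(X|Y=0) = (16/25, 4/25, 1/5) → H(X|Y=0) = 1.29947
  Y=1: P(Y=1) = 8/43, P(X|Y=1) = (1/4, 3/4, 0) → H(X|Y=1) = 0.81128
  Y=2: P(Y=2) = 10/43, P(X|Y=2) = (2/5, 1/10, 1/2) → H(X|Y=2) = 1.36096
H(X|Y) = (25/43)·1.29947 + (8/43)·0.81128 + (10/43)·1.36096 = 1.22294 bits

I(X;Y) = H(X) - H(X|Y) = 1.48718 - 1.22294 = 0.2642 bits

Cross-check via I(X;Y) = H(X) + H(Y) - H(X,Y): computing H(Y) from the column sums and H(X,Y) from the 9 cells in the same way gives H(Y) = 1.39567 bits and H(X,Y) = 2.61861 bits, so
I(X;Y) = 1.48718 + 1.39567 - 2.61861 = 0.2642 bits ✓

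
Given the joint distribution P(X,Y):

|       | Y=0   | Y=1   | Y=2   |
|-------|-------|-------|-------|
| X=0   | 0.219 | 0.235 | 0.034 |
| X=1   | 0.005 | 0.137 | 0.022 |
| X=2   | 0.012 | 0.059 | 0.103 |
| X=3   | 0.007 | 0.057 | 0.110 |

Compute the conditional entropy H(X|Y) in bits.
1.4695 bits

H(X|Y) = H(X,Y) - H(Y)

H(X,Y) = -Σ_{x,y} P(x,y) log₂ P(x,y). Per-cell terms -P(x,y)·log₂P(x,y):
  X=0: 0.47983, 0.49098, 0.16586
  X=1: 0.03822, 0.39288, 0.12114
  X=2: 0.07657, 0.24091, 0.33777
  X=3: 0.05011, 0.23557, 0.35029
Sum of the 12 terms: H(X,Y) = 2.9801 bits

Marginal of Y (column sums):
  P(Y=0) = 0.219 + 0.005 + 0.012 + 0.007 = 0.243
  P(Y=1) = 0.235 + 0.137 + 0.059 + 0.057 = 0.488
  P(Y=2) = 0.034 + 0.022 + 0.103 + 0.110 = 0.269
H(Y) = -[0.243·log₂(0.243) + 0.488·log₂(0.488) + 0.269·log₂(0.269)]
  = 0.49596 + 0.50510 + 0.50957 = 1.5106 bits

H(X|Y) = H(X,Y) - H(Y) = 2.9801 - 1.5106 = 1.4695 bits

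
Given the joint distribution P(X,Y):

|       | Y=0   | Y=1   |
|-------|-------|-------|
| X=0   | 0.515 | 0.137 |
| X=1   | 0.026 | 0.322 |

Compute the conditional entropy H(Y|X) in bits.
0.6170 bits

H(Y|X) = H(X,Y) - H(X)

H(X,Y) = -Σ_{x,y} P(x,y) log₂ P(x,y). Per-cell terms -P(x,y)·log₂P(x,y):
  X=0: 0.49304, 0.39288
  X=1: 0.13690, 0.52643
Sum of the 4 terms: H(X,Y) = 1.54925 bits

Marginal of X (row sums):
  P(X=0) = 0.515 + 0.137 = 0.652
  P(X=1) = 0.026 + 0.322 = 0.348
H(X) = -[0.652·log₂(0.652) + 0.348·log₂(0.348)]
  = 0.40232 + 0.52995 = 0.93227 bits

H(Y|X) = H(X,Y) - H(X) = 1.54925 - 0.93227 = 0.6170 bits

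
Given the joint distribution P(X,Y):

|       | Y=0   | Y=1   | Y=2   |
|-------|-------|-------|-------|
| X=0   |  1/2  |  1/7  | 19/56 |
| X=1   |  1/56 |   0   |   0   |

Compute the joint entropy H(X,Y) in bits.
1.5338 bits

H(X,Y) = -Σ_{x,y} P(x,y) log₂ P(x,y). Per-cell terms -P(x,y)·log₂P(x,y):
  X=0: 0.50000, 0.40105, 0.52909
  X=1: 0.10370, 0.00000, 0.00000
  (cells with P = 0 contribute 0)
Sum of the 6 terms: H(X,Y) = 1.5338 bits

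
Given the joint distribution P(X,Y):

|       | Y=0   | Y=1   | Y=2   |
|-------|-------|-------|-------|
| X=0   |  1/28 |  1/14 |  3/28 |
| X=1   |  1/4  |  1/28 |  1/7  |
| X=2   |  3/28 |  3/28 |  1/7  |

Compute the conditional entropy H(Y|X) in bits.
1.4226 bits

H(Y|X) = H(X,Y) - H(X)

H(X,Y) = -Σ_{x,y} P(x,y) log₂ P(x,y). Per-cell terms -P(x,y)·log₂P(x,y):
  X=0: 0.17169, 0.27195, 0.34526
  X=1: 0.50000, 0.17169, 0.40105
  X=2: 0.34526, 0.34526, 0.40105
Sum of the 9 terms: H(X,Y) = 2.9532 bits

Marginal of X (row sums):
  P(X=0) = 1/28 + 1/14 + 3/28 = 3/14
  P(X=1) = 1/4 + 1/28 + 1/7 = 3/7
  P(X=2) = 3/28 + 3/28 + 1/7 = 5/14
H(X) = -[(3/14)·log₂(3/14) + (3/7)·log₂(3/7) + (5/14)·log₂(5/14)]
  = 0.47623 + 0.52388 + 0.53051 = 1.5306 bits

H(Y|X) = H(X,Y) - H(X) = 2.9532 - 1.5306 = 1.4226 bits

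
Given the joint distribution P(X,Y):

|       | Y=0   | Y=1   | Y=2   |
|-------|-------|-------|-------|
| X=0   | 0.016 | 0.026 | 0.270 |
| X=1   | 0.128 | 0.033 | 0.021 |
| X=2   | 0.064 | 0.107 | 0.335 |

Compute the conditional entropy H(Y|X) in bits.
1.0599 bits

H(Y|X) = H(X,Y) - H(X)

H(X,Y) = -Σ_{x,y} P(x,y) log₂ P(x,y). Per-cell terms -P(x,y)·log₂P(x,y):
  X=0: 0.09545, 0.13690, 0.51002
  X=1: 0.37962, 0.16241, 0.11704
  X=2: 0.25381, 0.34500, 0.52855
Sum of the 9 terms: H(X,Y) = 2.5288 bits

Marginal of X (row sums):
  P(X=0) = 0.016 + 0.026 + 0.270 = 0.312
  P(X=1) = 0.128 + 0.033 + 0.021 = 0.182
  P(X=2) = 0.064 + 0.107 + 0.335 = 0.506
H(X) = -[0.312·log₂(0.312) + 0.182·log₂(0.182) + 0.506·log₂(0.506)]
  = 0.52428 + 0.44735 + 0.49729 = 1.4689 bits

H(Y|X) = H(X,Y) - H(X) = 2.5288 - 1.4689 = 1.0599 bits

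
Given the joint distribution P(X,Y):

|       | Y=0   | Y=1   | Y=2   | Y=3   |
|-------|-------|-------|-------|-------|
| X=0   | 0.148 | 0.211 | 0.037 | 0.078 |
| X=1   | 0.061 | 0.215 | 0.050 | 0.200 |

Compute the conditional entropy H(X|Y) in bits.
0.9317 bits

H(X|Y) = H(X,Y) - H(Y)

H(X,Y) = -Σ_{x,y} P(x,y) log₂ P(x,y). Per-cell terms -P(x,y)·log₂P(x,y):
  X=0: 0.407937, 0.473629, 0.175984, 0.287070
  X=1: 0.246138, 0.476782, 0.216096, 0.464386
Sum of the 8 terms: H(X,Y) = 2.74802 bits

Marginal of Y (column sums):
  P(Y=0) = 0.148 + 0.061 = 0.209
  P(Y=1) = 0.211 + 0.215 = 0.426
  P(Y=2) = 0.037 + 0.050 = 0.087
  P(Y=3) = 0.078 + 0.200 = 0.278
H(Y) = -[0.209·log₂(0.209) + 0.426·log₂(0.426) + 0.087·log₂(0.087) + 0.278·log₂(0.278)]
  = 0.472011 + 0.524438 + 0.306487 + 0.513422 = 1.81636 bits

H(X|Y) = H(X,Y) - H(Y) = 2.74802 - 1.81636 = 0.9317 bits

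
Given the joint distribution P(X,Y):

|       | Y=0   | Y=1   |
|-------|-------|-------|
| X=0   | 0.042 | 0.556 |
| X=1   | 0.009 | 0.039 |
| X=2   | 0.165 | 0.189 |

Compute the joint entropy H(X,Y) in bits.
1.7898 bits

H(X,Y) = -Σ_{x,y} P(x,y) log₂ P(x,y). Per-cell terms -P(x,y)·log₂P(x,y):
  X=0: 0.1921, 0.4708
  X=1: 0.0612, 0.1825
  X=2: 0.4289, 0.4543
Sum of the 6 terms: H(X,Y) = 1.7898 bits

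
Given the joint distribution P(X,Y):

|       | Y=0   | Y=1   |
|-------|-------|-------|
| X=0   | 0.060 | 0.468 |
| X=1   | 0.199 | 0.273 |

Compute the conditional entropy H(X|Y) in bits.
0.9058 bits

H(X|Y) = H(X,Y) - H(Y)

H(X,Y) = -Σ_{x,y} P(x,y) log₂ P(x,y). Per-cell terms -P(x,y)·log₂P(x,y):
  X=0: 0.2435, 0.5127
  X=1: 0.4635, 0.5113
Sum of the 4 terms: H(X,Y) = 1.7310 bits

Marginal of Y (column sums):
  P(Y=0) = 0.060 + 0.199 = 0.259
  P(Y=1) = 0.468 + 0.273 = 0.741
H(Y) = -[0.259·log₂(0.259) + 0.741·log₂(0.741)]
  = 0.5048 + 0.3204 = 0.8252 bits

H(X|Y) = H(X,Y) - H(Y) = 1.7310 - 0.8252 = 0.9058 bits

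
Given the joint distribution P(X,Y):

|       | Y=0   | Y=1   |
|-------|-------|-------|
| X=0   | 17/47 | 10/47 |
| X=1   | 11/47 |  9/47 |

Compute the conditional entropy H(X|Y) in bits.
0.9793 bits

H(X|Y) = H(X,Y) - H(Y)

H(X,Y) = -Σ_{x,y} P(x,y) log₂ P(x,y). Per-cell terms -P(x,y)·log₂P(x,y):
  X=0: 0.5307, 0.4750
  X=1: 0.4904, 0.4566
Sum of the 4 terms: H(X,Y) = 1.9527 bits

Marginal of Y (column sums):
  P(Y=0) = 17/47 + 11/47 = 28/47
  P(Y=1) = 10/47 + 9/47 = 19/47
H(Y) = -[(28/47)·log₂(28/47) + (19/47)·log₂(19/47)]
  = 0.4452 + 0.5282 = 0.9734 bits

H(X|Y) = H(X,Y) - H(Y) = 1.9527 - 0.9734 = 0.9793 bits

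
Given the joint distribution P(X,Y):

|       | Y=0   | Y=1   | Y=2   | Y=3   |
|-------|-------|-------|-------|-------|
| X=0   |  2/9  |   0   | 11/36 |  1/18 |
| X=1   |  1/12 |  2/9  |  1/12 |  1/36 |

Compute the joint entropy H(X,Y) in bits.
2.4598 bits

H(X,Y) = -Σ_{x,y} P(x,y) log₂ P(x,y). Per-cell terms -P(x,y)·log₂P(x,y):
  X=0: 0.4822, 0.0000, 0.5227, 0.2317
  X=1: 0.2987, 0.4822, 0.2987, 0.1436
  (cells with P = 0 contribute 0)
Sum of the 8 terms: H(X,Y) = 2.4598 bits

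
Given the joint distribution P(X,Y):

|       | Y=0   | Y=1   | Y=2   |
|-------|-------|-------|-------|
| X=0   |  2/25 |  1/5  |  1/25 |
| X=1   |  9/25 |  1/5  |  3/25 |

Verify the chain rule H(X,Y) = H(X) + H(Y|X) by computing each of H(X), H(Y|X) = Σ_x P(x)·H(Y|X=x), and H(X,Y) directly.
H(X) = 0.9044 bits, H(Y|X) = 1.3993 bits, H(X,Y) = 2.3037 bits

Marginal of X (row sums):
  P(X=0) = 2/25 + 1/5 + 1/25 = 8/25
  P(X=1) = 9/25 + 1/5 + 3/25 = 17/25
H(X) = -[(8/25)·log₂(8/25) + (17/25)·log₂(17/25)]
  = 0.52603 + 0.37835 = 0.9044 bits

H(Y|X) = Σ_x P(x)·H(Y|X=x):
  X=0: P(X=0) = 8/25, P(Y|X=0) = (1/4, 5/8, 1/8) → H(Y|X=0) = 1.29879
  X=1: P(X=1) = 17/25, P(Y|X=1) = (9/17, 5/17, 3/17) → H(Y|X=1) = 1.44665
H(Y|X) = (8/25)·1.29879 + (17/25)·1.44665 = 1.3993 bits

H(X,Y) = -Σ_{x,y} P(x,y) log₂ P(x,y). Per-cell terms -P(x,y)·log₂P(x,y):
  X=0: 0.29151, 0.46439, 0.18575
  X=1: 0.53062, 0.46439, 0.36707
Sum of the 6 terms: H(X,Y) = 2.3037 bits

Chain rule check:
  H(X) + H(Y|X) = 0.9044 + 1.3993 = 2.3037 bits
  H(X,Y) = 2.3037 bits
✓ Chain rule verified.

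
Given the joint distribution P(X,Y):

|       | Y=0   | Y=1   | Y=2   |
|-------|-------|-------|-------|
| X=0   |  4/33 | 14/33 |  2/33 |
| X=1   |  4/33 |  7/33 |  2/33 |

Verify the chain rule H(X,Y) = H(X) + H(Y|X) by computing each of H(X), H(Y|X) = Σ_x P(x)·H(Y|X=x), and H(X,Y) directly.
H(X) = 0.9673 bits, H(Y|X) = 1.2603 bits, H(X,Y) = 2.2276 bits

Marginal of X (row sums):
  P(X=0) = 4/33 + 14/33 + 2/33 = 20/33
  P(X=1) = 4/33 + 7/33 + 2/33 = 13/33
H(X) = -[(20/33)·log₂(20/33) + (13/33)·log₂(13/33)]
  = 0.43786 + 0.52944 = 0.9673 bits

H(Y|X) = Σ_x P(x)·H(Y|X=x):
  X=0: P(X=0) = 20/33, P(Y|X=0) = (1/5, 7/10, 1/10) → H(Y|X=0) = 1.15678
  X=1: P(X=1) = 13/33, P(Y|X=1) = (4/13, 7/13, 2/13) → H(Y|X=1) = 1.41956
H(Y|X) = (20/33)·1.15678 + (13/33)·1.41956 = 1.2603 bits

H(X,Y) = -Σ_{x,y} P(x,y) log₂ P(x,y). Per-cell terms -P(x,y)·log₂P(x,y):
  X=0: 0.36902, 0.52480, 0.24511
  X=1: 0.36902, 0.47452, 0.24511
Sum of the 6 terms: H(X,Y) = 2.2276 bits

Chain rule check:
  H(X) + H(Y|X) = 0.9673 + 1.2603 = 2.2276 bits
  H(X,Y) = 2.2276 bits
✓ Chain rule verified.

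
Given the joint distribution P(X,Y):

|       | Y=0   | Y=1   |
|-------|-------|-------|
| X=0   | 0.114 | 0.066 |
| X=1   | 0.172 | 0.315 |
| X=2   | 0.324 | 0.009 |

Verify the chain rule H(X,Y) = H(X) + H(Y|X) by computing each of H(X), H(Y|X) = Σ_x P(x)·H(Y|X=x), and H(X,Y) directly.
H(X) = 1.4791 bits, H(Y|X) = 0.6866 bits, H(X,Y) = 2.1657 bits

Marginal of X (row sums):
  P(X=0) = 0.114 + 0.066 = 0.180
  P(X=1) = 0.172 + 0.315 = 0.487
  P(X=2) = 0.324 + 0.009 = 0.333
H(X) = -[0.180·log₂(0.180) + 0.487·log₂(0.487) + 0.333·log₂(0.333)]
  = 0.4453 + 0.5055 + 0.5283 = 1.4791 bits

H(Y|X) = Σ_x P(x)·H(Y|X=x):
  X=0: P(X=0) = 0.180, P(Y|X=0) = (19/30, 11/30) → H(Y|X=0) = 0.9481
  X=1: P(X=1) = 0.487, P(Y|X=1) = (172/487, 315/487) → H(Y|X=1) = 0.9369
  X=2: P(X=2) = 0.333, P(Y|X=2) = (36/37, 1/37) → H(Y|X=2) = 0.1793
H(Y|X) = 0.180·0.9481 + 0.487·0.9369 + 0.333·0.1793 = 0.6866 bits

H(X,Y) = -Σ_{x,y} P(x,y) log₂ P(x,y). Per-cell terms -P(x,y)·log₂P(x,y):
  X=0: 0.3571, 0.2588
  X=1: 0.4368, 0.5250
  X=2: 0.5268, 0.0612
Sum of the 6 terms: H(X,Y) = 2.1657 bits

Chain rule check:
  H(X) + H(Y|X) = 1.4791 + 0.6866 = 2.1657 bits
  H(X,Y) = 2.1657 bits
✓ Chain rule verified.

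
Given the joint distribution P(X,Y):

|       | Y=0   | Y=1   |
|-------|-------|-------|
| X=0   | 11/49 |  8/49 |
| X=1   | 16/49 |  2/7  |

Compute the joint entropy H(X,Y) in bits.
1.9544 bits

H(X,Y) = -Σ_{x,y} P(x,y) log₂ P(x,y). Per-cell terms -P(x,y)·log₂P(x,y):
  X=0: 0.4838, 0.4269
  X=1: 0.5273, 0.5164
Sum of the 4 terms: H(X,Y) = 1.9544 bits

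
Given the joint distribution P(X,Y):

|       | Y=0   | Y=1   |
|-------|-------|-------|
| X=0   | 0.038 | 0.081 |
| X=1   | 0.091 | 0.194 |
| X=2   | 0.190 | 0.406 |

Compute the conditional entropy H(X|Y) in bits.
1.3266 bits

H(X|Y) = H(X,Y) - H(Y)

H(X,Y) = -Σ_{x,y} P(x,y) log₂ P(x,y). Per-cell terms -P(x,y)·log₂P(x,y):
  X=0: 0.179279, 0.293701
  X=1: 0.314677, 0.458979
  X=2: 0.455226, 0.527982
Sum of the 6 terms: H(X,Y) = 2.229844 bits

Marginal of Y (column sums):
  P(Y=0) = 0.038 + 0.091 + 0.190 = 0.319
  P(Y=1) = 0.081 + 0.194 + 0.406 = 0.681
H(Y) = -[0.319·log₂(0.319) + 0.681·log₂(0.681)]
  = 0.525831 + 0.377460 = 0.903291 bits

H(X|Y) = H(X,Y) - H(Y) = 2.229844 - 0.903291 = 1.3266 bits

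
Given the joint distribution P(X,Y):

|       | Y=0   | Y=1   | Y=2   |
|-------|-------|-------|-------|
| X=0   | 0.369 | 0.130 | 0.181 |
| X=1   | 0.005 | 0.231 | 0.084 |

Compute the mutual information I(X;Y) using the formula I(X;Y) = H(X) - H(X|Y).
0.2870 bits

I(X;Y) = H(X) - H(X|Y)

Marginal of X (row sums):
  P(X=0) = 0.369 + 0.130 + 0.181 = 0.680
  P(X=1) = 0.005 + 0.231 + 0.084 = 0.320
H(X) = -[0.680·log₂(0.680) + 0.320·log₂(0.320)]
  = 0.37835 + 0.52603 = 0.9044 bits

Marginal of Y (column sums):
  P(Y=0) = 0.369 + 0.005 = 0.374
  P(Y=1) = 0.130 + 0.231 = 0.361
  P(Y=2) = 0.181 + 0.084 = 0.265
H(X|Y) = Σ_y P(y)·H(X|Y=y):
  Y=0: P(Y=0) = 0.374, P(X|Y=0) = (369/374, 5/374) → H(X|Y=0) = 0.10238
  Y=1: P(Y=1) = 0.361, P(X|Y=1) = (130/361, 231/361) → H(X|Y=1) = 0.94278
  Y=2: P(Y=2) = 0.265, P(X|Y=2) = (181/265, 84/265) → H(X|Y=2) = 0.90107
H(X|Y) = 0.374·0.10238 + 0.361·0.94278 + 0.265·0.90107 = 0.6174 bits

I(X;Y) = H(X) - H(X|Y) = 0.9044 - 0.6174 = 0.2870 bits

Cross-check via I(X;Y) = H(X) + H(Y) - H(X,Y): computing H(Y) from the column sums and H(X,Y) from the 6 cells in the same way gives H(Y) = 1.5690 bits and H(X,Y) = 2.1864 bits, so
I(X;Y) = 0.9044 + 1.5690 - 2.1864 = 0.2870 bits ✓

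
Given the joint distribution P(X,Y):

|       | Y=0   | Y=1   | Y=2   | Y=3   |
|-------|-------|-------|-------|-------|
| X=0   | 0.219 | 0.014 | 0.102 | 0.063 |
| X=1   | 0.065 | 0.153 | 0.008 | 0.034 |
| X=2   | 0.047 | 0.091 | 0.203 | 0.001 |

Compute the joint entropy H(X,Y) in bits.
3.0445 bits

H(X,Y) = -Σ_{x,y} P(x,y) log₂ P(x,y). Per-cell terms -P(x,y)·log₂P(x,y):
  X=0: 0.4798, 0.0862, 0.3359, 0.2513
  X=1: 0.2563, 0.4144, 0.0557, 0.1659
  X=2: 0.2073, 0.3147, 0.4670, 0.0100
Sum of the 12 terms: H(X,Y) = 3.0445 bits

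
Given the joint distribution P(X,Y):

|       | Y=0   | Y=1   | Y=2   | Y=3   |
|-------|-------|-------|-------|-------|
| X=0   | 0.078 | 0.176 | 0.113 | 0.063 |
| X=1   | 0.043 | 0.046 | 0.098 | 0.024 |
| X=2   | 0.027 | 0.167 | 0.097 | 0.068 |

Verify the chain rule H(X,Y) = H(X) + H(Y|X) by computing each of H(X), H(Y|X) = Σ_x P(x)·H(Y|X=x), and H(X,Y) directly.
H(X) = 1.5278 bits, H(Y|X) = 1.8263 bits, H(X,Y) = 3.3541 bits

Marginal of X (row sums):
  P(X=0) = 0.078 + 0.176 + 0.113 + 0.063 = 0.430
  P(X=1) = 0.043 + 0.046 + 0.098 + 0.024 = 0.211
  P(X=2) = 0.027 + 0.167 + 0.097 + 0.068 = 0.359
H(X) = -[0.430·log₂(0.430) + 0.211·log₂(0.211) + 0.359·log₂(0.359)]
  = 0.52356 + 0.47363 + 0.53058 = 1.5278 bits

H(Y|X) = Σ_x P(x)·H(Y|X=x):
  X=0: P(X=0) = 0.430, P(Y|X=0) = (39/215, 88/215, 113/430, 63/430) → H(Y|X=0) = 1.88687
  X=1: P(X=1) = 0.211, P(Y|X=1) = (43/211, 46/211, 98/211, 24/211) → H(Y|X=1) = 1.81734
  X=2: P(X=2) = 0.359, P(Y|X=2) = (27/359, 167/359, 97/359, 68/359) → H(Y|X=2) = 1.75915
H(Y|X) = 0.430·1.88687 + 0.211·1.81734 + 0.359·1.75915 = 1.8263 bits

H(X,Y) = -Σ_{x,y} P(x,y) log₂ P(x,y). Per-cell terms -P(x,y)·log₂P(x,y):
  X=0: 0.28707, 0.44112, 0.35545, 0.25128
  X=1: 0.19520, 0.20434, 0.32841, 0.12914
  X=2: 0.14069, 0.43121, 0.32649, 0.26373
Sum of the 12 terms: H(X,Y) = 3.3541 bits

Chain rule check:
  H(X) + H(Y|X) = 1.5278 + 1.8263 = 3.3541 bits
  H(X,Y) = 3.3541 bits
✓ Chain rule verified.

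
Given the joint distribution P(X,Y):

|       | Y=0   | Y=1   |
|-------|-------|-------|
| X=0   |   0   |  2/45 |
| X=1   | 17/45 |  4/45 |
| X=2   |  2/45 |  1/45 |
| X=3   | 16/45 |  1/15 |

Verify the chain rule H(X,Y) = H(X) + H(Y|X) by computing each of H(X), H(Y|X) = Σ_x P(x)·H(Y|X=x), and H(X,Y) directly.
H(X) = 1.4984 bits, H(Y|X) = 0.6547 bits, H(X,Y) = 2.1531 bits

Marginal of X (row sums):
  P(X=0) = 0 + 2/45 = 2/45
  P(X=1) = 17/45 + 4/45 = 7/15
  P(X=2) = 2/45 + 1/45 = 1/15
  P(X=3) = 16/45 + 1/15 = 19/45
H(X) = -[(2/45)·log₂(2/45) + (7/15)·log₂(7/15) + (1/15)·log₂(1/15) + (19/45)·log₂(19/45)]
  = 0.199638 + 0.513117 + 0.260459 + 0.525213 = 1.4984 bits

H(Y|X) = Σ_x P(x)·H(Y|X=x):
  X=0: P(X=0) = 2/45, P(Y|X=0) = (0, 1) → H(Y|X=0) = 0.000000
  X=1: P(X=1) = 7/15, P(Y|X=1) = (17/21, 4/21) → H(Y|X=1) = 0.702467
  X=2: P(X=2) = 1/15, P(Y|X=2) = (2/3, 1/3) → H(Y|X=2) = 0.918296
  X=3: P(X=3) = 19/45, P(Y|X=3) = (16/19, 3/19) → H(Y|X=3) = 0.629249
H(Y|X) = (2/45)·0.000000 + (7/15)·0.702467 + (1/15)·0.918296 + (19/45)·0.629249 = 0.6547 bits

H(X,Y) = -Σ_{x,y} P(x,y) log₂ P(x,y). Per-cell terms -P(x,y)·log₂P(x,y):
  X=0: 0.000000, 0.199638
  X=1: 0.530547, 0.310387
  X=2: 0.199638, 0.122041
  X=3: 0.530437, 0.260459
  (cells with P = 0 contribute 0)
Sum of the 8 terms: H(X,Y) = 2.1531 bits

Chain rule check:
  H(X) + H(Y|X) = 1.4984 + 0.6547 = 2.1531 bits
  H(X,Y) = 2.1531 bits
✓ Chain rule verified.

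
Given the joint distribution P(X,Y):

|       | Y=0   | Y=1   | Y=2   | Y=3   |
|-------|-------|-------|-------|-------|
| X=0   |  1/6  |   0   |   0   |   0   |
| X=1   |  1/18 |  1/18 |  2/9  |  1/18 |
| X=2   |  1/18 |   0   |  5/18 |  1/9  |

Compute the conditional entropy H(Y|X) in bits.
1.2245 bits

H(Y|X) = H(X,Y) - H(X)

H(X,Y) = -Σ_{x,y} P(x,y) log₂ P(x,y). Per-cell terms -P(x,y)·log₂P(x,y):
  X=0: 0.43083, 0.00000, 0.00000, 0.00000
  X=1: 0.23166, 0.23166, 0.48221, 0.23166
  X=2: 0.23166, 0.00000, 0.51333, 0.35221
  (cells with P = 0 contribute 0)
Sum of the 12 terms: H(X,Y) = 2.7052 bits

Marginal of X (row sums):
  P(X=0) = 1/6 + 0 + 0 + 0 = 1/6
  P(X=1) = 1/18 + 1/18 + 2/9 + 1/18 = 7/18
  P(X=2) = 1/18 + 0 + 5/18 + 1/9 = 4/9
H(X) = -[(1/6)·log₂(1/6) + (7/18)·log₂(7/18) + (4/9)·log₂(4/9)]
  = 0.43083 + 0.52989 + 0.51997 = 1.4807 bits

H(Y|X) = H(X,Y) - H(X) = 2.7052 - 1.4807 = 1.2245 bits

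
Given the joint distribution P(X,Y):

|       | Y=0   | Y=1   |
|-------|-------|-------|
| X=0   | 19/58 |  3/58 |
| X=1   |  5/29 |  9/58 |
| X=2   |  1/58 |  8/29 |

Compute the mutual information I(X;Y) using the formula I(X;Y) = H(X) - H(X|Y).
0.3596 bits

I(X;Y) = H(X) - H(X|Y)

Marginal of X (row sums):
  P(X=0) = 19/58 + 3/58 = 11/29
  P(X=1) = 5/29 + 9/58 = 19/58
  P(X=2) = 1/58 + 8/29 = 17/58
H(X) = -[(11/29)·log₂(11/29) + (19/58)·log₂(19/58) + (17/58)·log₂(17/58)]
  = 0.530484 + 0.527431 + 0.518945 = 1.57686 bits

Marginal of Y (column sums):
  P(Y=0) = 19/58 + 5/29 + 1/58 = 15/29
  P(Y=1) = 3/58 + 9/58 + 8/29 = 14/29
H(X|Y) = Σ_y P(y)·H(X|Y=y):
  Y=0: P(Y=0) = 15/29, P(X|Y=0) = (19/30, 1/3, 1/30) → H(X|Y=0) = 1.109227
  Y=1: P(Y=1) = 14/29, P(X|Y=1) = (3/28, 9/28, 4/7) → H(X|Y=1) = 1.332919
H(X|Y) = (15/29)·1.109227 + (14/29)·1.332919 = 1.21722 bits

I(X;Y) = H(X) - H(X|Y) = 1.57686 - 1.21722 = 0.3596 bits

Cross-check via I(X;Y) = H(X) + H(Y) - H(X,Y): computing H(Y) from the column sums and H(X,Y) from the 6 cells in the same way gives H(Y) = 0.99914 bits and H(X,Y) = 2.21636 bits, so
I(X;Y) = 1.57686 + 0.99914 - 2.21636 = 0.3596 bits ✓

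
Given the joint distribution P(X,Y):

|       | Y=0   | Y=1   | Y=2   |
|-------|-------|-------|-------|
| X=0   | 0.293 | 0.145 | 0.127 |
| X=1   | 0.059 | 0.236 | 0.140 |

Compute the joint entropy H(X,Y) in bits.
2.4306 bits

H(X,Y) = -Σ_{x,y} P(x,y) log₂ P(x,y). Per-cell terms -P(x,y)·log₂P(x,y):
  X=0: 0.5189, 0.4040, 0.3781
  X=1: 0.2409, 0.4916, 0.3971
Sum of the 6 terms: H(X,Y) = 2.4306 bits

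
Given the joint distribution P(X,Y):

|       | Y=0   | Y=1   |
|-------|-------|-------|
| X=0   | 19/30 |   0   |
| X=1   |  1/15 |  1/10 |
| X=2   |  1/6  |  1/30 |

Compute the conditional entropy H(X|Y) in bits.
1.0379 bits

H(X|Y) = H(X,Y) - H(Y)

H(X,Y) = -Σ_{x,y} P(x,y) log₂ P(x,y). Per-cell terms -P(x,y)·log₂P(x,y):
  X=0: 0.4173, 0.0000
  X=1: 0.2605, 0.3322
  X=2: 0.4308, 0.1636
  (cells with P = 0 contribute 0)
Sum of the 6 terms: H(X,Y) = 1.6044 bits

Marginal of Y (column sums):
  P(Y=0) = 19/30 + 1/15 + 1/6 = 13/15
  P(Y=1) = 0 + 1/10 + 1/30 = 2/15
H(Y) = -[(13/15)·log₂(13/15) + (2/15)·log₂(2/15)]
  = 0.1789 + 0.3876 = 0.5665 bits

H(X|Y) = H(X,Y) - H(Y) = 1.6044 - 0.5665 = 1.0379 bits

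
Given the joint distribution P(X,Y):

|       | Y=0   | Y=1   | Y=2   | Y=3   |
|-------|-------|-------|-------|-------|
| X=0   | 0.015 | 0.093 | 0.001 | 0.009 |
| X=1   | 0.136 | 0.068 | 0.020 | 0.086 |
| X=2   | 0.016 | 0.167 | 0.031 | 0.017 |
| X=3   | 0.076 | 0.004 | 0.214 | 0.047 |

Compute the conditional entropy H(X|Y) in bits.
1.3788 bits

H(X|Y) = H(X,Y) - H(Y)

H(X,Y) = -Σ_{x,y} P(x,y) log₂ P(x,y). Per-cell terms -P(x,y)·log₂P(x,y):
  X=0: 0.0908834, 0.3186762, 0.0099658, 0.0611627
  X=1: 0.3914517, 0.2637259, 0.1128771, 0.3043987
  X=2: 0.0954525, 0.4312074, 0.1553592, 0.0999315
  X=3: 0.2825571, 0.0318631, 0.4760039, 0.2073262
Sum of the 16 terms: H(X,Y) = 3.332842 bits

Marginal of Y (column sums):
  P(Y=0) = 0.015 + 0.136 + 0.016 + 0.076 = 0.243
  P(Y=1) = 0.093 + 0.068 + 0.167 + 0.004 = 0.332
  P(Y=2) = 0.001 + 0.020 + 0.031 + 0.214 = 0.266
  P(Y=3) = 0.009 + 0.086 + 0.017 + 0.047 = 0.159
H(Y) = -[0.243·log₂(0.243) + 0.332·log₂(0.332) + 0.266·log₂(0.266) + 0.159·log₂(0.159)]
  = 0.4959561 + 0.5281273 + 0.5081935 + 0.4218113 = 1.954088 bits

H(X|Y) = H(X,Y) - H(Y) = 3.332842 - 1.954088 = 1.3788 bits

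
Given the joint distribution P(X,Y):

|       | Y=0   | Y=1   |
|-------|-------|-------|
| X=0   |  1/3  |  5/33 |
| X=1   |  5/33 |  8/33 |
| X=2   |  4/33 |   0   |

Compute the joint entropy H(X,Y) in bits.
2.2179 bits

H(X,Y) = -Σ_{x,y} P(x,y) log₂ P(x,y). Per-cell terms -P(x,y)·log₂P(x,y):
  X=0: 0.5283, 0.4125
  X=1: 0.4125, 0.4956
  X=2: 0.3690, 0.0000
  (cells with P = 0 contribute 0)
Sum of the 6 terms: H(X,Y) = 2.2179 bits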